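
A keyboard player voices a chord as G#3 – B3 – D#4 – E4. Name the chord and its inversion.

Reducing to letter names: G#, B, D#, E. These stack in thirds as E–G#–B–D# — an E major seventh chord.
G# is the third of E major seventh; third in the bass means first inversion (figured bass 6/5).

E major seventh, first inversion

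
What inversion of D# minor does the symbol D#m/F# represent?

D#m/F# means D# minor with F# in the bass. F# is the third of D# minor (D#–F#–A#), so this is first inversion.

first inversion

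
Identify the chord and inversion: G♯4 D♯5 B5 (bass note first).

G# minor, root position

The pitch classes G#, D#, B arrange in thirds as G#–B–D#: a G# minor triad.
G# is the root of G# minor; root in the bass means root position (figured bass 5/3).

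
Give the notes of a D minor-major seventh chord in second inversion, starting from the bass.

A, C#, D, F

D minor-major seventh is D–F–A–C#. Second inversion puts the fifth (A) in the bass, with the remaining tones above: A, C#, D, F.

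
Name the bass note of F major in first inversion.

A

In first inversion the third is lowest. For F major (F–A–C) that is A.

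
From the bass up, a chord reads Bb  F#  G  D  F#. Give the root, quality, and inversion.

G minor-major seventh, first inversion

The pitch classes Bb, F#, G, D arrange in thirds as G–Bb–D–F#: a G minor-major seventh chord.
With the third (Bb) in the bass, the chord is in first inversion (figured bass 6/5).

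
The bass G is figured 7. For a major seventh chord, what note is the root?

G

The figures 7 mean the root of the chord is in the bass. If G is the root of a major seventh chord, the root is G (chord tones G–B–D–F#).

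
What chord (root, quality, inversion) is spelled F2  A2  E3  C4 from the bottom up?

F major seventh, root position

Reducing to letter names: F, A, E, C. These stack in thirds as F–A–C–E — an F major seventh chord.
F is the root of F major seventh; root in the bass means root position (figured bass 7).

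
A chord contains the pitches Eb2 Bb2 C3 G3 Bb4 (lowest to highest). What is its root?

Reordering Eb, Bb, C, G into stacked thirds gives C–Eb–G–Bb; the bottom of that stack, C, is the root.

C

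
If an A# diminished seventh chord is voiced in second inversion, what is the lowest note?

E

The fifth of A# diminished seventh (A#–C#–E–G) is E; that is the bass in second inversion.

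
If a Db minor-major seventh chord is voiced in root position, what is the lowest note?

Db

Db minor-major seventh is Db–Fb–Ab–C. Root position places the root in the bass: Db.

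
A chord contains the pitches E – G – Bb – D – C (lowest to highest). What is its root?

Reordering E, G, Bb, D, C into stacked thirds gives C–E–G–Bb–D; the bottom of that stack, C, is the root.

C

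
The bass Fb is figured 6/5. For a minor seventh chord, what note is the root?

Db

The figures 6/5 mean the third of the chord is in the bass. If Fb is the third of a minor seventh chord, the root is Db (chord tones Db–Fb–Ab–Cb).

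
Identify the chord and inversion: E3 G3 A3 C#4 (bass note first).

The distinct note names are E, G, A, C#. Stacked in thirds they read A–C#–E–G, which is a dominant seventh chord on A.
The lowest note is E, the fifth of the chord, so this is second inversion (figured bass 4/3).

A dominant seventh, second inversion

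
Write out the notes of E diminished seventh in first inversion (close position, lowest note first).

The chord tones are E–G–Bb–Db. With the third (G) lowest for first inversion: G, Bb, Db, E.

G, Bb, Db, E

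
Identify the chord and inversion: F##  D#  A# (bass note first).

Reducing to letter names: F##, D#, A#. These stack in thirds as D#–F##–A# — a D# major triad.
The lowest note is F##, the third of the chord, so this is first inversion (figured bass 6).

D# major, first inversion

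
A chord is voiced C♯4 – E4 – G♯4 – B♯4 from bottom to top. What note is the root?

C#, E, G#, B# are the tones of a C# minor-major seventh chord (C#–E–G#–B#), making C# the root.

C#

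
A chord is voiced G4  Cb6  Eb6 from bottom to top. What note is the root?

The distinct letter names are G, Cb, Eb. Arranged as a stack of thirds they read Cb–Eb–G, so Cb is the root (a Cb augmented triad).

Cb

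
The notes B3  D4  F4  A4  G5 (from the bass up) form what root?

G

B, D, F, A, G are the tones of a G dominant ninth chord (G–B–D–F–A), making G the root.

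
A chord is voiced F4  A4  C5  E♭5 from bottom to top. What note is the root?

F

Reordering F, A, C, Eb into stacked thirds gives F–A–C–Eb; the bottom of that stack, F, is the root.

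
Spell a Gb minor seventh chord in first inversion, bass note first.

Spelling Gb minor seventh: Gb–Bbb–Db–Fb. In first inversion the third is bass, giving Bbb, Db, Fb, Gb from the bottom.

Bbb, Db, Fb, Gb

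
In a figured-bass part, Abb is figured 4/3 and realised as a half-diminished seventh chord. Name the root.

Db

The figures 4/3 mean the fifth of the chord is in the bass. If Abb is the fifth of a half-diminished seventh chord, the root is Db (chord tones Db–Fb–Abb–Cb).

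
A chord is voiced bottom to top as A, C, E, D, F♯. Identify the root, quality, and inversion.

Reducing to letter names: A, C, E, D, F#. These stack in thirds as D–F#–A–C–E — a D dominant ninth chord.
A is the fifth of D dominant ninth; fifth in the bass means second inversion.

D dominant ninth, second inversion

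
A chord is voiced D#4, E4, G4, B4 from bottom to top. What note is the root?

E

D#, E, G, B are the tones of an E minor-major seventh chord (E–G–B–D#), making E the root.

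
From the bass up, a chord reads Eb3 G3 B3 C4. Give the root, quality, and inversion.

Reducing to letter names: Eb, G, B, C. These stack in thirds as C–Eb–G–B — a C minor-major seventh chord.
Eb is the third of C minor-major seventh; third in the bass means first inversion (figured bass 6/5).

C minor-major seventh, first inversion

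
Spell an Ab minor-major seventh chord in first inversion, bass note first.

Cb, Eb, G, Ab

The chord tones are Ab–Cb–Eb–G. With the third (Cb) lowest for first inversion: Cb, Eb, G, Ab.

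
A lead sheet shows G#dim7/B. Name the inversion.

first inversion

G#dim7/B means G# diminished seventh with B in the bass. B is the third of G# diminished seventh (G#–B–D–F), so this is first inversion.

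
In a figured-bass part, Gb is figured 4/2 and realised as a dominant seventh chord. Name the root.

Ab

The figures 4/2 mean the seventh of the chord is in the bass. If Gb is the seventh of a dominant seventh chord, the root is Ab (chord tones Ab–C–Eb–Gb).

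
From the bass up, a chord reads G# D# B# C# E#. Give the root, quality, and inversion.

C# major ninth, second inversion

The distinct note names are G#, D#, B#, C#, E#. Stacked in thirds they read C#–E#–G#–B#–D#, which is a major ninth chord on C#.
The lowest note is G#, the fifth of the chord, so this is second inversion.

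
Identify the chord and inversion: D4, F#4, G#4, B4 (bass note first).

Reducing to letter names: D, F#, G#, B. These stack in thirds as G#–B–D–F# — a G# half-diminished seventh chord.
The lowest note is D, the fifth of the chord, so this is second inversion (figured bass 4/3).

G# half-diminished seventh, second inversion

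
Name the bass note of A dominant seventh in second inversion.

E

A dominant seventh is A–C#–E–G. Second inversion places the fifth in the bass: E.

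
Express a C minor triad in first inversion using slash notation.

Cm/Eb

First inversion of C minor has the third (Eb) in the bass. As a slash chord: Cm/Eb.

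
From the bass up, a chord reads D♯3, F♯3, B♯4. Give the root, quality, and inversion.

B# diminished, first inversion

The distinct note names are D#, F#, B#. Stacked in thirds they read B#–D#–F#, which is a diminished triad on B#.
D# is the third of B# diminished; third in the bass means first inversion (figured bass 6).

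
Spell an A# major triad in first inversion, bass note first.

A# major is A#–C##–E#. First inversion puts the third (C##) in the bass, with the remaining tones above: C##, E#, A#.

C##, E#, A#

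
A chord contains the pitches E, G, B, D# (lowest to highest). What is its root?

Reordering E, G, B, D# into stacked thirds gives E–G–B–D#; the bottom of that stack, E, is the root.

E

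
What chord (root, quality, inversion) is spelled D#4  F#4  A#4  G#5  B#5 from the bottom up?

G# dominant ninth, second inversion

The pitch classes D#, F#, A#, G#, B# arrange in thirds as G#–B#–D#–F#–A#: a G# dominant ninth chord.
D# is the fifth of G# dominant ninth; fifth in the bass means second inversion.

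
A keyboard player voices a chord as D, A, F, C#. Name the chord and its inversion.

The pitch classes D, A, F, C# arrange in thirds as D–F–A–C#: a D minor-major seventh chord.
The lowest note is D, the root of the chord, so this is root position (figured bass 7).

D minor-major seventh, root position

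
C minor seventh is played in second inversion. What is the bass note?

C minor seventh is C–Eb–G–Bb. Second inversion places the fifth in the bass: G.

G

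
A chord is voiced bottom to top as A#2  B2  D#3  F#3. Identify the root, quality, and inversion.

The pitch classes A#, B, D#, F# arrange in thirds as B–D#–F#–A#: a B major seventh chord.
With the seventh (A#) in the bass, the chord is in third inversion (figured bass 4/2).

B major seventh, third inversion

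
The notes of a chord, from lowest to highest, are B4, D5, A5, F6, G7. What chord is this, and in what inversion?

G dominant ninth, first inversion

Reducing to letter names: B, D, A, F, G. These stack in thirds as G–B–D–F–A — a G dominant ninth chord.
B is the third of G dominant ninth; third in the bass means first inversion.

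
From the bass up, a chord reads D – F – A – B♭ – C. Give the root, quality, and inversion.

The distinct note names are D, F, A, Bb, C. Stacked in thirds they read Bb–D–F–A–C, which is a major ninth chord on Bb.
D is the third of Bb major ninth; third in the bass means first inversion.

Bb major ninth, first inversion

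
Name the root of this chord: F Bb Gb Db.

Gb

F, Bb, Gb, Db are the tones of a Gb major seventh chord (Gb–Bb–Db–F), making Gb the root.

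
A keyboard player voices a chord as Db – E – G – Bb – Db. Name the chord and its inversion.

The distinct note names are Db, E, G, Bb. Stacked in thirds they read E–G–Bb–Db, which is a diminished seventh chord on E.
With the seventh (Db) in the bass, the chord is in third inversion (figured bass 4/2).

E diminished seventh, third inversion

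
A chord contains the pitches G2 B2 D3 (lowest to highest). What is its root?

G, B, D are the tones of a G major triad (G–B–D), making G the root.

G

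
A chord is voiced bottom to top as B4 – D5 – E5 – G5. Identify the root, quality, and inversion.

E minor seventh, second inversion

The distinct note names are B, D, E, G. Stacked in thirds they read E–G–B–D, which is a minor seventh chord on E.
The lowest note is B, the fifth of the chord, so this is second inversion (figured bass 4/3).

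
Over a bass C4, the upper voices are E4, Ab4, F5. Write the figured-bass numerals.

4/3

The notes C, E, Ab, F stack in thirds as F–Ab–C–E — an F minor-major seventh chord. The bass C is the fifth, so this is second inversion: figured 4/3.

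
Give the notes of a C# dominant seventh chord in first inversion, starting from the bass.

E#, G#, B, C#

Spelling C# dominant seventh: C#–E#–G#–B. In first inversion the third is bass, giving E#, G#, B, C# from the bottom.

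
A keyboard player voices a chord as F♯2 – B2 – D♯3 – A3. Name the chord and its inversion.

The pitch classes F#, B, D#, A arrange in thirds as B–D#–F#–A: a B dominant seventh chord.
The lowest note is F#, the fifth of the chord, so this is second inversion (figured bass 4/3).

B dominant seventh, second inversion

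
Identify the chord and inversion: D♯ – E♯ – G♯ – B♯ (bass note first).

E# minor seventh, third inversion

The pitch classes D#, E#, G#, B# arrange in thirds as E#–G#–B#–D#: an E# minor seventh chord.
The lowest note is D#, the seventh of the chord, so this is third inversion (figured bass 4/2).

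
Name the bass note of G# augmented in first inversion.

In first inversion the third is lowest. For G# augmented (G#–B#–D##) that is B#.

B#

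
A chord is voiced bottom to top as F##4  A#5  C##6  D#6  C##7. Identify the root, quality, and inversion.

D# major seventh, first inversion

The distinct note names are F##, A#, C##, D#. Stacked in thirds they read D#–F##–A#–C##, which is a major seventh chord on D#.
The lowest note is F##, the third of the chord, so this is first inversion (figured bass 6/5).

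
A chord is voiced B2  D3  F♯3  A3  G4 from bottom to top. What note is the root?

Reordering B, D, F#, A, G into stacked thirds gives G–B–D–F#–A; the bottom of that stack, G, is the root.

G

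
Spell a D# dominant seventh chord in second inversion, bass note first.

A#, C#, D#, F##

The chord tones are D#–F##–A#–C#. With the fifth (A#) lowest for second inversion: A#, C#, D#, F##.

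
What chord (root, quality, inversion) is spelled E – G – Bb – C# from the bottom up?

C# diminished seventh, first inversion

Reducing to letter names: E, G, Bb, C#. These stack in thirds as C#–E–G–Bb — a C# diminished seventh chord.
The lowest note is E, the third of the chord, so this is first inversion (figured bass 6/5).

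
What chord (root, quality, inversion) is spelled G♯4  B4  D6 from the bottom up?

G# diminished, root position

The distinct note names are G#, B, D. Stacked in thirds they read G#–B–D, which is a diminished triad on G#.
G# is the root of G# diminished; root in the bass means root position (figured bass 5/3).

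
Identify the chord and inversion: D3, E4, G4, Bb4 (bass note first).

The distinct note names are D, E, G, Bb. Stacked in thirds they read E–G–Bb–D, which is a half-diminished seventh chord on E.
The lowest note is D, the seventh of the chord, so this is third inversion (figured bass 4/2).

E half-diminished seventh, third inversion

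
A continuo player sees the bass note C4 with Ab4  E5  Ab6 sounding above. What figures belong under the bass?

The notes C, Ab, E stack in thirds as Ab–C–E — an Ab augmented triad. The bass C is the third, so this is first inversion: figured 6.

6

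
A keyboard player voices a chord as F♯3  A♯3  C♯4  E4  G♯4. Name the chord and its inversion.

F# dominant ninth, root position

The pitch classes F#, A#, C#, E, G# arrange in thirds as F#–A#–C#–E–G#: an F# dominant ninth chord.
The lowest note is F#, the root of the chord, so this is root position.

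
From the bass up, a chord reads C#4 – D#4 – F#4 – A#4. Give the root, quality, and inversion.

D# minor seventh, third inversion

Reducing to letter names: C#, D#, F#, A#. These stack in thirds as D#–F#–A#–C# — a D# minor seventh chord.
With the seventh (C#) in the bass, the chord is in third inversion (figured bass 4/2).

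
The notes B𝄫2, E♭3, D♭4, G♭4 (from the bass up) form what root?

The distinct letter names are Bbb, Eb, Db, Gb. Arranged as a stack of thirds they read Eb–Gb–Bbb–Db, so Eb is the root (an Eb half-diminished seventh chord).

Eb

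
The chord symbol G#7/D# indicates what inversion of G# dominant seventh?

G#7/D# means G# dominant seventh with D# in the bass. D# is the fifth of G# dominant seventh (G#–B#–D#–F#), so this is second inversion.

second inversion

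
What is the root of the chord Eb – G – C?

C

The distinct letter names are Eb, G, C. Arranged as a stack of thirds they read C–Eb–G, so C is the root (a C minor triad).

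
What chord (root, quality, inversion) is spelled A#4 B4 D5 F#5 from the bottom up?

Reducing to letter names: A#, B, D, F#. These stack in thirds as B–D–F#–A# — a B minor-major seventh chord.
With the seventh (A#) in the bass, the chord is in third inversion (figured bass 4/2).

B minor-major seventh, third inversion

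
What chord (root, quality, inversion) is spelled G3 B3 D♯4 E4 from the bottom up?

Reducing to letter names: G, B, D#, E. These stack in thirds as E–G–B–D# — an E minor-major seventh chord.
With the third (G) in the bass, the chord is in first inversion (figured bass 6/5).

E minor-major seventh, first inversion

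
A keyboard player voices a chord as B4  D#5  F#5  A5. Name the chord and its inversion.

The distinct note names are B, D#, F#, A. Stacked in thirds they read B–D#–F#–A, which is a dominant seventh chord on B.
The lowest note is B, the root of the chord, so this is root position (figured bass 7).

B dominant seventh, root position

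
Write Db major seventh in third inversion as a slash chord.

Third inversion of Db major seventh has the seventh (C) in the bass. As a slash chord: Dbmaj7/C.

Dbmaj7/C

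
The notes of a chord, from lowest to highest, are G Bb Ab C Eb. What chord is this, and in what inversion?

Ab major ninth, third inversion

The distinct note names are G, Bb, Ab, C, Eb. Stacked in thirds they read Ab–C–Eb–G–Bb, which is a major ninth chord on Ab.
With the seventh (G) in the bass, the chord is in third inversion.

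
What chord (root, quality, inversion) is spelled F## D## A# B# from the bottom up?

Reducing to letter names: F##, D##, A#, B#. These stack in thirds as B#–D##–F##–A# — a B# dominant seventh chord.
F## is the fifth of B# dominant seventh; fifth in the bass means second inversion (figured bass 4/3).

B# dominant seventh, second inversion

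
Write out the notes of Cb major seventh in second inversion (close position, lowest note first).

Gb, Bb, Cb, Eb

Spelling Cb major seventh: Cb–Eb–Gb–Bb. In second inversion the fifth is bass, giving Gb, Bb, Cb, Eb from the bottom.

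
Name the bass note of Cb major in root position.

Cb

In root position the root is lowest. For Cb major (Cb–Eb–Gb) that is Cb.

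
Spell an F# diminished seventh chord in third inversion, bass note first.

Eb, F#, A, C

Spelling F# diminished seventh: F#–A–C–Eb. In third inversion the seventh is bass, giving Eb, F#, A, C from the bottom.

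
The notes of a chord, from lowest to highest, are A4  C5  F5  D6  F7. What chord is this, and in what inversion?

D minor seventh, second inversion

Reducing to letter names: A, C, F, D. These stack in thirds as D–F–A–C — a D minor seventh chord.
With the fifth (A) in the bass, the chord is in second inversion (figured bass 4/3).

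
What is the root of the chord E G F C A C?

F

E, G, F, C, A are the tones of an F major ninth chord (F–A–C–E–G), making F the root.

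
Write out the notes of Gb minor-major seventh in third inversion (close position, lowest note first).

Gb minor-major seventh is Gb–Bbb–Db–F. Third inversion puts the seventh (F) in the bass, with the remaining tones above: F, Gb, Bbb, Db.

F, Gb, Bbb, Db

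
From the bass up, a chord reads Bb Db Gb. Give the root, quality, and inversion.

Gb major, first inversion

The pitch classes Bb, Db, Gb arrange in thirds as Gb–Bb–Db: a Gb major triad.
Bb is the third of Gb major; third in the bass means first inversion (figured bass 6).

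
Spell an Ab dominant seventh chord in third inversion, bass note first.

Spelling Ab dominant seventh: Ab–C–Eb–Gb. In third inversion the seventh is bass, giving Gb, Ab, C, Eb from the bottom.

Gb, Ab, C, Eb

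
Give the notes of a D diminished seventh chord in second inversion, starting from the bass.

Spelling D diminished seventh: D–F–Ab–Cb. In second inversion the fifth is bass, giving Ab, Cb, D, F from the bottom.

Ab, Cb, D, F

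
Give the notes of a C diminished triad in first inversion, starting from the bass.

Eb, Gb, C

C diminished is C–Eb–Gb. First inversion puts the third (Eb) in the bass, with the remaining tones above: Eb, Gb, C.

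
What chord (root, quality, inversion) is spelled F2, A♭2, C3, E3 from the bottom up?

The pitch classes F, Ab, C, E arrange in thirds as F–Ab–C–E: an F minor-major seventh chord.
The lowest note is F, the root of the chord, so this is root position (figured bass 7).

F minor-major seventh, root position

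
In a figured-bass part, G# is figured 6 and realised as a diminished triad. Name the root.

E#

The figures 6 mean the third of the chord is in the bass. If G# is the third of a diminished triad, the root is E# (chord tones E#–G#–B).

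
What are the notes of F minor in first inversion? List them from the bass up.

Ab, C, F

F minor is F–Ab–C. First inversion puts the third (Ab) in the bass, with the remaining tones above: Ab, C, F.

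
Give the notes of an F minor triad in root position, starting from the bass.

Spelling F minor: F–Ab–C. In root position the root is bass, giving F, Ab, C from the bottom.

F, Ab, C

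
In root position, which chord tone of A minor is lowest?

A

In root position the root is lowest. For A minor (A–C–E) that is A.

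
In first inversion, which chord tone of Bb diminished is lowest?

Db

Bb diminished is Bb–Db–Fb. First inversion places the third in the bass: Db.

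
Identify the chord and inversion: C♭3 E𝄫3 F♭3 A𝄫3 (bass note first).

Fb minor seventh, second inversion

Reducing to letter names: Cb, Ebb, Fb, Abb. These stack in thirds as Fb–Abb–Cb–Ebb — an Fb minor seventh chord.
The lowest note is Cb, the fifth of the chord, so this is second inversion (figured bass 4/3).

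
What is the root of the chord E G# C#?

C#

E, G#, C# are the tones of a C# minor triad (C#–E–G#), making C# the root.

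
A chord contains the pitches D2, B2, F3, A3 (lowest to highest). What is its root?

B

Reordering D, B, F, A into stacked thirds gives B–D–F–A; the bottom of that stack, B, is the root.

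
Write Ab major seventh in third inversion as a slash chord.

Abmaj7/G

Third inversion of Ab major seventh has the seventh (G) in the bass. As a slash chord: Abmaj7/G.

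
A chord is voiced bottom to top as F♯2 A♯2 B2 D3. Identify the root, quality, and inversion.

Reducing to letter names: F#, A#, B, D. These stack in thirds as B–D–F#–A# — a B minor-major seventh chord.
F# is the fifth of B minor-major seventh; fifth in the bass means second inversion (figured bass 4/3).

B minor-major seventh, second inversion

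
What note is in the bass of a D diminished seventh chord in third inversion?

Cb

In third inversion the seventh is lowest. For D diminished seventh (D–F–Ab–Cb) that is Cb.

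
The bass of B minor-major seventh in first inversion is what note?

B minor-major seventh is B–D–F#–A#. First inversion places the third in the bass: D.

D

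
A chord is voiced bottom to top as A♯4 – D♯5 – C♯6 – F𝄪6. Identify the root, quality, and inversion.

D# dominant seventh, second inversion

Reducing to letter names: A#, D#, C#, F##. These stack in thirds as D#–F##–A#–C# — a D# dominant seventh chord.
The lowest note is A#, the fifth of the chord, so this is second inversion (figured bass 4/3).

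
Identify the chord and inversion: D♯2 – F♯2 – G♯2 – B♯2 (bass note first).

G# dominant seventh, second inversion

The distinct note names are D#, F#, G#, B#. Stacked in thirds they read G#–B#–D#–F#, which is a dominant seventh chord on G#.
With the fifth (D#) in the bass, the chord is in second inversion (figured bass 4/3).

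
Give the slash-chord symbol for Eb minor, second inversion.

Ebm/Bb

Second inversion of Eb minor has the fifth (Bb) in the bass. As a slash chord: Ebm/Bb.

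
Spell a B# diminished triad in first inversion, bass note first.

D#, F#, B#

The chord tones are B#–D#–F#. With the third (D#) lowest for first inversion: D#, F#, B#.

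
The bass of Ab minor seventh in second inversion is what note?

Ab minor seventh is Ab–Cb–Eb–Gb. Second inversion places the fifth in the bass: Eb.

Eb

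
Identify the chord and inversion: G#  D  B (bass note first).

G# diminished, root position

The distinct note names are G#, D, B. Stacked in thirds they read G#–B–D, which is a diminished triad on G#.
G# is the root of G# diminished; root in the bass means root position (figured bass 5/3).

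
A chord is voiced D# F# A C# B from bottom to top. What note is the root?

B

D#, F#, A, C#, B are the tones of a B dominant ninth chord (B–D#–F#–A–C#), making B the root.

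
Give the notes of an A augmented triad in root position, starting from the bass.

A augmented is A–C#–E#. Root position puts the root (A) in the bass, with the remaining tones above: A, C#, E#.

A, C#, E#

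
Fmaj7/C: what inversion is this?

second inversion

Fmaj7/C means F major seventh with C in the bass. C is the fifth of F major seventh (F–A–C–E), so this is second inversion.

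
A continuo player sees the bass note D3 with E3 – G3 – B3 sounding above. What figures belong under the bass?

4/2

The notes D, E, G, B stack in thirds as E–G–B–D — an E minor seventh chord. The bass D is the seventh, so this is third inversion: figured 4/2.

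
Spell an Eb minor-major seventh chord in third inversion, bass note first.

Eb minor-major seventh is Eb–Gb–Bb–D. Third inversion puts the seventh (D) in the bass, with the remaining tones above: D, Eb, Gb, Bb.

D, Eb, Gb, Bb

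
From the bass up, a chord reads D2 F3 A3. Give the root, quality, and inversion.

D minor, root position

The distinct note names are D, F, A. Stacked in thirds they read D–F–A, which is a minor triad on D.
D is the root of D minor; root in the bass means root position (figured bass 5/3).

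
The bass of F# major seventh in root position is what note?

F# major seventh is F#–A#–C#–E#. Root position places the root in the bass: F#.

F#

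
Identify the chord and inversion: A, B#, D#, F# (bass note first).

The pitch classes A, B#, D#, F# arrange in thirds as B#–D#–F#–A: a B# diminished seventh chord.
With the seventh (A) in the bass, the chord is in third inversion (figured bass 4/2).

B# diminished seventh, third inversion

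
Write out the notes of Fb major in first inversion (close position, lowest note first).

The chord tones are Fb–Ab–Cb. With the third (Ab) lowest for first inversion: Ab, Cb, Fb.

Ab, Cb, Fb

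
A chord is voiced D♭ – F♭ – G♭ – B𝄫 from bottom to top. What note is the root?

Gb

Db, Fb, Gb, Bbb are the tones of a Gb minor seventh chord (Gb–Bbb–Db–Fb), making Gb the root.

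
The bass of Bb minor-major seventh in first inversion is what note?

Db

Bb minor-major seventh is Bb–Db–F–A. First inversion places the third in the bass: Db.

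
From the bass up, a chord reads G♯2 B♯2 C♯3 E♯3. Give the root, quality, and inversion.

C# major seventh, second inversion

Reducing to letter names: G#, B#, C#, E#. These stack in thirds as C#–E#–G#–B# — a C# major seventh chord.
G# is the fifth of C# major seventh; fifth in the bass means second inversion (figured bass 4/3).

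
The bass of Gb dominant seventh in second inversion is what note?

In second inversion the fifth is lowest. For Gb dominant seventh (Gb–Bb–Db–Fb) that is Db.

Db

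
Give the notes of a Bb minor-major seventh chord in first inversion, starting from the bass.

Db, F, A, Bb

Spelling Bb minor-major seventh: Bb–Db–F–A. In first inversion the third is bass, giving Db, F, A, Bb from the bottom.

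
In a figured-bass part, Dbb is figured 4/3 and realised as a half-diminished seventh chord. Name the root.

Gb

The figures 4/3 mean the fifth of the chord is in the bass. If Dbb is the fifth of a half-diminished seventh chord, the root is Gb (chord tones Gb–Bbb–Dbb–Fb).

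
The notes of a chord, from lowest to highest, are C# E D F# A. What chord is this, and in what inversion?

D major ninth, third inversion

The distinct note names are C#, E, D, F#, A. Stacked in thirds they read D–F#–A–C#–E, which is a major ninth chord on D.
The lowest note is C#, the seventh of the chord, so this is third inversion.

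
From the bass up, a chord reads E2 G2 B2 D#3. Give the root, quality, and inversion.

Reducing to letter names: E, G, B, D#. These stack in thirds as E–G–B–D# — an E minor-major seventh chord.
With the root (E) in the bass, the chord is in root position (figured bass 7).

E minor-major seventh, root position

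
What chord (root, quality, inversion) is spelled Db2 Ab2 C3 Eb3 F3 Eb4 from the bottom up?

Db major ninth, root position

The distinct note names are Db, Ab, C, Eb, F. Stacked in thirds they read Db–F–Ab–C–Eb, which is a major ninth chord on Db.
With the root (Db) in the bass, the chord is in root position.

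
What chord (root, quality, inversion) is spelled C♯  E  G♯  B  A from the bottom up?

A major ninth, first inversion

The pitch classes C#, E, G#, B, A arrange in thirds as A–C#–E–G#–B: an A major ninth chord.
C# is the third of A major ninth; third in the bass means first inversion.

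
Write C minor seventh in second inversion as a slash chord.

Cm7/G

Second inversion of C minor seventh has the fifth (G) in the bass. As a slash chord: Cm7/G.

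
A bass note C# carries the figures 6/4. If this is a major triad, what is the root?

F#

The figures 6/4 mean the fifth of the chord is in the bass. If C# is the fifth of a major triad, the root is F# (chord tones F#–A#–C#).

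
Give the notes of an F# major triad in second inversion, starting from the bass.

Spelling F# major: F#–A#–C#. In second inversion the fifth is bass, giving C#, F#, A# from the bottom.

C#, F#, A#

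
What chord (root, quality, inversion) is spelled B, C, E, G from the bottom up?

The distinct note names are B, C, E, G. Stacked in thirds they read C–E–G–B, which is a major seventh chord on C.
B is the seventh of C major seventh; seventh in the bass means third inversion (figured bass 4/2).

C major seventh, third inversion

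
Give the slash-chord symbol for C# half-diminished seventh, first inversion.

First inversion of C# half-diminished seventh has the third (E) in the bass. As a slash chord: C#ø7/E.

C#ø7/E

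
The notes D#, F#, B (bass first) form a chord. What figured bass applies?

The notes D#, F#, B stack in thirds as B–D#–F# — a B major triad. The bass D# is the third, so this is first inversion: figured 6.

6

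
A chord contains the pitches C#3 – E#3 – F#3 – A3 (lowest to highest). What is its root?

The distinct letter names are C#, E#, F#, A. Arranged as a stack of thirds they read F#–A–C#–E#, so F# is the root (an F# minor-major seventh chord).

F#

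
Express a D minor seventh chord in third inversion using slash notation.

Third inversion of D minor seventh has the seventh (C) in the bass. As a slash chord: Dm7/C.

Dm7/C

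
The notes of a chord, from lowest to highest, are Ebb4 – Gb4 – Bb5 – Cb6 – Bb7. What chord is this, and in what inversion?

Reducing to letter names: Ebb, Gb, Bb, Cb. These stack in thirds as Cb–Ebb–Gb–Bb — a Cb minor-major seventh chord.
The lowest note is Ebb, the third of the chord, so this is first inversion (figured bass 6/5).

Cb minor-major seventh, first inversion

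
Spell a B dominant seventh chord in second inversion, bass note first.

F#, A, B, D#

The chord tones are B–D#–F#–A. With the fifth (F#) lowest for second inversion: F#, A, B, D#.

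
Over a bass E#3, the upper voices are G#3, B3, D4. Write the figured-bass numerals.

7

The notes E#, G#, B, D stack in thirds as E#–G#–B–D — an E# diminished seventh chord. The bass E# is the root, so this is root position: figured 7.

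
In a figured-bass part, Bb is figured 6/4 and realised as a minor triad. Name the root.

Eb

The figures 6/4 mean the fifth of the chord is in the bass. If Bb is the fifth of a minor triad, the root is Eb (chord tones Eb–Gb–Bb).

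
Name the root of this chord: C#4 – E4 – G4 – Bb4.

C#

C#, E, G, Bb are the tones of a C# diminished seventh chord (C#–E–G–Bb), making C# the root.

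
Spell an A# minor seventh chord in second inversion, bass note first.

A# minor seventh is A#–C#–E#–G#. Second inversion puts the fifth (E#) in the bass, with the remaining tones above: E#, G#, A#, C#.

E#, G#, A#, C#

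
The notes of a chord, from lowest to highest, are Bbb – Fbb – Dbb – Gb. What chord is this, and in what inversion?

Gb diminished seventh, first inversion

The distinct note names are Bbb, Fbb, Dbb, Gb. Stacked in thirds they read Gb–Bbb–Dbb–Fbb, which is a diminished seventh chord on Gb.
With the third (Bbb) in the bass, the chord is in first inversion (figured bass 6/5).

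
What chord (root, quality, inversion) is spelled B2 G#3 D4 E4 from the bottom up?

Reducing to letter names: B, G#, D, E. These stack in thirds as E–G#–B–D — an E dominant seventh chord.
With the fifth (B) in the bass, the chord is in second inversion (figured bass 4/3).

E dominant seventh, second inversion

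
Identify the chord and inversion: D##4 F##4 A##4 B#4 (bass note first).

B# major seventh, first inversion

The pitch classes D##, F##, A##, B# arrange in thirds as B#–D##–F##–A##: a B# major seventh chord.
With the third (D##) in the bass, the chord is in first inversion (figured bass 6/5).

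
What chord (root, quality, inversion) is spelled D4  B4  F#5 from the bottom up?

B minor, first inversion

The distinct note names are D, B, F#. Stacked in thirds they read B–D–F#, which is a minor triad on B.
With the third (D) in the bass, the chord is in first inversion (figured bass 6).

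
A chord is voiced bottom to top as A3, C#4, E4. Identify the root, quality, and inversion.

The distinct note names are A, C#, E. Stacked in thirds they read A–C#–E, which is a major triad on A.
With the root (A) in the bass, the chord is in root position (figured bass 5/3).

A major, root position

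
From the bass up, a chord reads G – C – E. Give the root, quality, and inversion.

Reducing to letter names: G, C, E. These stack in thirds as C–E–G — a C major triad.
G is the fifth of C major; fifth in the bass means second inversion (figured bass 6/4).

C major, second inversion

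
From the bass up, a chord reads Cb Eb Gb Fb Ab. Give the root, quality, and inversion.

Fb major ninth, second inversion

The pitch classes Cb, Eb, Gb, Fb, Ab arrange in thirds as Fb–Ab–Cb–Eb–Gb: an Fb major ninth chord.
With the fifth (Cb) in the bass, the chord is in second inversion.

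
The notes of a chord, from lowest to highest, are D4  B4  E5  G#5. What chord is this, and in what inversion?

Reducing to letter names: D, B, E, G#. These stack in thirds as E–G#–B–D — an E dominant seventh chord.
D is the seventh of E dominant seventh; seventh in the bass means third inversion (figured bass 4/2).

E dominant seventh, third inversion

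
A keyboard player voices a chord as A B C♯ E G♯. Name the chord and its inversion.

The distinct note names are A, B, C#, E, G#. Stacked in thirds they read A–C#–E–G#–B, which is a major ninth chord on A.
The lowest note is A, the root of the chord, so this is root position.

A major ninth, root position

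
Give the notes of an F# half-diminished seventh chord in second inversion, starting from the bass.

F# half-diminished seventh is F#–A–C–E. Second inversion puts the fifth (C) in the bass, with the remaining tones above: C, E, F#, A.

C, E, F#, A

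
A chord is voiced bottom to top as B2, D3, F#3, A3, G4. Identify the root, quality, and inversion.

The distinct note names are B, D, F#, A, G. Stacked in thirds they read G–B–D–F#–A, which is a major ninth chord on G.
The lowest note is B, the third of the chord, so this is first inversion.

G major ninth, first inversion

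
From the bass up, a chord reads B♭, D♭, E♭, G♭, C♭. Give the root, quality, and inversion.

Reducing to letter names: Bb, Db, Eb, Gb, Cb. These stack in thirds as Cb–Eb–Gb–Bb–Db — a Cb major ninth chord.
Bb is the seventh of Cb major ninth; seventh in the bass means third inversion.

Cb major ninth, third inversion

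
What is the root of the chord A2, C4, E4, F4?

A, C, E, F are the tones of an F major seventh chord (F–A–C–E), making F the root.

F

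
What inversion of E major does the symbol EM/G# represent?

first inversion

EM/G# means E major with G# in the bass. G# is the third of E major (E–G#–B), so this is first inversion.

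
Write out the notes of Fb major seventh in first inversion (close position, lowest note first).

Ab, Cb, Eb, Fb

Fb major seventh is Fb–Ab–Cb–Eb. First inversion puts the third (Ab) in the bass, with the remaining tones above: Ab, Cb, Eb, Fb.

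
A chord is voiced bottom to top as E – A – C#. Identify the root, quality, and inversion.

A major, second inversion

The distinct note names are E, A, C#. Stacked in thirds they read A–C#–E, which is a major triad on A.
E is the fifth of A major; fifth in the bass means second inversion (figured bass 6/4).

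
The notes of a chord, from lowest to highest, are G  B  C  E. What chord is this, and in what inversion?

C major seventh, second inversion

The distinct note names are G, B, C, E. Stacked in thirds they read C–E–G–B, which is a major seventh chord on C.
With the fifth (G) in the bass, the chord is in second inversion (figured bass 4/3).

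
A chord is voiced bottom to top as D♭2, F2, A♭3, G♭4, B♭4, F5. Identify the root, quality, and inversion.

Gb major ninth, second inversion

The pitch classes Db, F, Ab, Gb, Bb arrange in thirds as Gb–Bb–Db–F–Ab: a Gb major ninth chord.
Db is the fifth of Gb major ninth; fifth in the bass means second inversion.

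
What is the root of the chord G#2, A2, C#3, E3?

A

G#, A, C#, E are the tones of an A major seventh chord (A–C#–E–G#), making A the root.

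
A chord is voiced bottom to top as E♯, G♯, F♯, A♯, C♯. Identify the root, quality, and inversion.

F# major ninth, third inversion

Reducing to letter names: E#, G#, F#, A#, C#. These stack in thirds as F#–A#–C#–E#–G# — an F# major ninth chord.
With the seventh (E#) in the bass, the chord is in third inversion.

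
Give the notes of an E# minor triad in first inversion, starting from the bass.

G#, B#, E#

E# minor is E#–G#–B#. First inversion puts the third (G#) in the bass, with the remaining tones above: G#, B#, E#.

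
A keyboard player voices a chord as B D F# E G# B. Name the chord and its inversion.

E dominant ninth, second inversion

The pitch classes B, D, F#, E, G# arrange in thirds as E–G#–B–D–F#: an E dominant ninth chord.
With the fifth (B) in the bass, the chord is in second inversion.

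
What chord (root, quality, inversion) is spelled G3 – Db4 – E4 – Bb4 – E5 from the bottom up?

The pitch classes G, Db, E, Bb arrange in thirds as E–G–Bb–Db: an E diminished seventh chord.
With the third (G) in the bass, the chord is in first inversion (figured bass 6/5).

E diminished seventh, first inversion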